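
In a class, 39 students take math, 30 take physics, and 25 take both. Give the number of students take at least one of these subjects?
44

Solution: |A∪B| = |A|+|B|-|A∩B| = 39+30-25 = 44.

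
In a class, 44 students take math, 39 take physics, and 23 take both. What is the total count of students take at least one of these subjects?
60

Explanation: |A∪B| = |A|+|B|-|A∩B| = 44+39-23 = 60.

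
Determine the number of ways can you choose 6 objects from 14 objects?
3,003

C(14,6) = 14! / (6! × (14-6)!)
         = 14! / (6! × 8!)
         = 3,003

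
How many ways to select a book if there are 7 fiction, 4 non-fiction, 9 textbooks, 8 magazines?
By the addition principle: 7 + 4 + 9 + 8 = 28.
Final answer: 28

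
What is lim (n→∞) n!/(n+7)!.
0

Solution: n!/(n+7)! = 1/[(n+1)(n+2)···(n+7)] → 0 as n → ∞.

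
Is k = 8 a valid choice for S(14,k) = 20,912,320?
Yes

Solution: S(14,8) = 8·S(13,8) + S(13,7) = 8·1,899,612 + 5,715,424 = 20,912,320, which equals 20,912,320.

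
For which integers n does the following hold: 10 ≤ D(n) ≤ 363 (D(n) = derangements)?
Using D(n) = (n−1)[D(n−1) + D(n−2)] with D(1)=0, D(2)=1: D(4)=9; D(5)=44; D(6)=265; D(7)=1,854. So valid n = 5, 6.
Final answer: 5, 6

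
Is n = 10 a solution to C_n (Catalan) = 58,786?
No

Explanation: C_10 = C(20,10)/(10+1) = 184,756/11 = 16,796, which does not equal 58,786.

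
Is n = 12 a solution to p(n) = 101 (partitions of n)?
No

Reasoning: Pentagonal recurrence p(n) = p(n−1) + p(n−2) − p(n−5) − p(n−7) + …: p(12) = p(11) + p(10) − p(7) − p(5) + p(0) = 56 + 42 − 15 − 7 + 1 = 77, which does not equal 101.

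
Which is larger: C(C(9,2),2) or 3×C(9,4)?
C(C(9,2),2)=630, 3×C(9,4)=378.

Answer: C(C(9,2),2)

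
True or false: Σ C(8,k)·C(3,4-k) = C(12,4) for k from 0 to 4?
False

Solution: Vandermonde's identity gives C(11,4) = 330; RHS C(12,4) = 495.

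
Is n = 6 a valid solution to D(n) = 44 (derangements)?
D(6) = (6-1)·[D(5) + D(4)] = 5·[44 + 9] = 265, which does not equal 44.
Final answer: No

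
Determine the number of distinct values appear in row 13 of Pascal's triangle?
7

Explanation: Row 13 has entries C(13,0)..C(13,13); by symmetry C(13,k)=C(13,13-k), giving 7 distinct values.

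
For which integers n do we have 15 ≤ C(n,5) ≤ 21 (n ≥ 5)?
C(6,5)=6; C(7,5)=21; C(8,5)=56. So valid n = 7.
Final answer: 7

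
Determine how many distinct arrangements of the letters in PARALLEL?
3,360

Reasoning: Word has 8 letters (P=1, A=2, R=1, L=3, E=1). Arrangements: 8!/Π(k!) = 3,360.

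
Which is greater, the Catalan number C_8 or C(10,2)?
C_8
C_8 = C(16,8)/(8+1) = 12,870/9 = 1,430; C(10,2) = 45.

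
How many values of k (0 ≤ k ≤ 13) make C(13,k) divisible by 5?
2

Reasoning: Checking C(13,k) mod 5 for k = 0..13: divisible at k = 4, 9. That's 2 values.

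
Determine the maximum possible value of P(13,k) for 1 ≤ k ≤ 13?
6,227,020,800

Reasoning: P(13,k) increases in k, so maximum at k = 13: 13! = 6,227,020,800.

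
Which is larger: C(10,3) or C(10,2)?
C(10,3)

C(10,3)=120, C(10,2)=45.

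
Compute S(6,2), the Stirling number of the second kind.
31

Explanation: Using the Stirling recurrence: S(n,k) = k·S(n-1,k) + S(n-1,k-1)
S(6,2) = 2·S(5,2) + S(5,1)
         = 2·15 + 1
         = 30 + 1
         = 31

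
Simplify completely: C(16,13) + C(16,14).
680

By Pascal's identity: C(17,14) = 680.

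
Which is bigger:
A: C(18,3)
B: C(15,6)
B

A=C(18,3)=816, B=C(15,6)=5,005.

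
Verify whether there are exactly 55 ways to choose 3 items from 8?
False

Explanation: C(8,3) = 56 ≠ 55.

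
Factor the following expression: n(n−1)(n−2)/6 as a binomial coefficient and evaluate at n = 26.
C(n,3); C(26,3) = 2,600

Explanation: n(n−1)(n−2)/6 = n!/(3!(n−3)!) = C(n,3). At n = 26: C(26,3) = 2,600.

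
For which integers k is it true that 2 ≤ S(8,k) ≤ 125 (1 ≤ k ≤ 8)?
S(8,1)=1; S(8,2)=127; S(8,3)=966; S(8,4)=1,701; S(8,5)=1,050; S(8,6)=266; S(8,7)=28; S(8,8)=1. So valid k = 7.

Answer: 7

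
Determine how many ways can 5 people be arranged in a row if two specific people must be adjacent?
48

Reasoning: Treat pair as unit: (5-1)! arrangements × 2 internal orders = 48.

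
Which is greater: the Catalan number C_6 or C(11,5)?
C(11,5)

Working:
C_6 = C(12,6)/(6+1) = 924/7 = 132; C(11,5) = 462.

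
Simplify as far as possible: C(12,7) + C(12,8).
1,287

Reasoning: By Pascal's identity: C(13,8) = 1,287.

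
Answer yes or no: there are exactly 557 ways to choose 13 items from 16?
No

Solution: C(16,13) = 560 ≠ 557.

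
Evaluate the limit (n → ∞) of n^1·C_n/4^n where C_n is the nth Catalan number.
0

C_n ~ 4^n/(n^(3/2)√π), so n^1·C_n/4^n ~ n^(1 − 3/2)/√π → 0.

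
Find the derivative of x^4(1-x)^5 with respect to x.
4x^3(1-x)^5 - 5x^4(1-x)^4

Reasoning: Product rule: 4x^{3}(1-x)^{5} + x^4·(-5)(1-x)^{4}.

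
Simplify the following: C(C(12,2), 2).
2,145

Working:
C(12,2) = 66, then C(66, 2) = 2,145.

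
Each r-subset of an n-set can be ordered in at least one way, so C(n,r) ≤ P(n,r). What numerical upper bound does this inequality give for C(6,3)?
P(6,3) = 6·5·4 = 120, so C(6,3) ≤ 120. (The bound is loose by a factor of 3! = 6: C(6,3) = 120/6 = 20.)

Answer: 120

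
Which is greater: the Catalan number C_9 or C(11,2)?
C_9 = C(18,9)/(9+1) = 48,620/10 = 4,862; C(11,2) = 55.

Answer: C_9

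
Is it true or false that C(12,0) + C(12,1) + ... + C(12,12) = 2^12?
True

Reasoning: Binomial theorem with x = y = 1: Σ C(12,i) = (1+1)^12 = 2^12 = 4,096. The statement holds.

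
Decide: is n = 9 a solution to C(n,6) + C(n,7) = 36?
C(9,6) + C(9,7) = 84 + 36 = 120, which does not equal 36.
Final answer: No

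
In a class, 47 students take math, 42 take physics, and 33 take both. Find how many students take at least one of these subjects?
56

Reasoning: |A∪B| = |A|+|B|-|A∩B| = 47+42-33 = 56.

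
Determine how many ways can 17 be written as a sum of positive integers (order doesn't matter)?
297
Pentagonal recurrence p(n) = p(n−1) + p(n−2) − p(n−5) − p(n−7) + …: p(17) = p(16) + p(15) − p(12) − p(10) + p(5) + p(2) = 231 + 176 − 77 − 42 + 7 + 2 = 297.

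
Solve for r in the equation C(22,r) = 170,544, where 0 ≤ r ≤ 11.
7

Solution: C(22,r) is increasing for 0 ≤ r ≤ 11. Stepping up (C(22,r+1) = C(22,r)·(22−r)/(r+1)): C(22,1) = 22, C(22,2) = 231, C(22,3) = 1,540, C(22,4) = 7,315, C(22,5) = 26,334, C(22,6) = 74,613, C(22,7) = 170,544 ✓. So r = 7.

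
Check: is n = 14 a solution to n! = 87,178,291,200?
Yes
14! = 14·13! = 14·6,227,020,800 = 87,178,291,200, which equals 87,178,291,200.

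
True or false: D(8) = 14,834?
False

Explanation: Derangements of 8 elements: D(8) = (8-1)·[D(7) + D(6)] = 7·[1,854 + 265] = 14,833.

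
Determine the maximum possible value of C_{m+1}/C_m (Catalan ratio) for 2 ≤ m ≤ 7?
10/3

Reasoning: C_{m+1}/C_m = 2(2m+1)/(m+2), which increases with m. Maximum at m = 7: 2·15/9 = 10/3.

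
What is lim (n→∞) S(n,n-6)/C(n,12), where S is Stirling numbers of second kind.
10395

Reasoning: The leading term of S(n,n-6) as a polynomial in n is (11)!!·C(n,12), so the ratio → (11)!! = 10395.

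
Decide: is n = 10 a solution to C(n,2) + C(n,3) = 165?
C(10,2) + C(10,3) = 45 + 120 = 165, which equals 165.

Answer: Yes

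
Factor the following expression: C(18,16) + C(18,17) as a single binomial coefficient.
C(19,17)

Solution: By Pascal's identity: C(18,16) + C(18,17) = C(19,17) = 171.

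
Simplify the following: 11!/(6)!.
This equals 11×10×...×7 = 55,440.
Final answer: 55,440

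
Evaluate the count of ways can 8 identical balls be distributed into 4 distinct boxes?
165
C(8+4-1, 4-1) = C(11, 3) = 165.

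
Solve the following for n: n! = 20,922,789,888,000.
16

Reasoning: n! is strictly increasing. 14! = 87,178,291,200, 15! = 1,307,674,368,000, 16! = 20,922,789,888,000 ✓. So n = 16.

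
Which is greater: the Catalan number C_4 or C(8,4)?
C(8,4)

Working:
C_4 = C(8,4)/(4+1) = 70/5 = 14; C(8,4) = 70.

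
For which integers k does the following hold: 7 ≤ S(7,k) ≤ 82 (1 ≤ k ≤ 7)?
2, 6

Working:
S(7,1)=1; S(7,2)=63; S(7,3)=301; S(7,4)=350; S(7,5)=140; S(7,6)=21; S(7,7)=1. So valid k = 2, 6.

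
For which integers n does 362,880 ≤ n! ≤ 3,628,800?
9, 10

Solution: n! is strictly increasing; 9! = 362,880 and 10! = 3,628,800, so valid n = 9, 10.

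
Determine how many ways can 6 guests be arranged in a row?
720

Solution: Arrangements of 6 distinct objects: 6! = 720.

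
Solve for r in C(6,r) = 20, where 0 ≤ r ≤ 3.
C(6,r) is increasing for 0 ≤ r ≤ 3. Stepping up (C(6,r+1) = C(6,r)·(6−r)/(r+1)): C(6,1) = 6, C(6,2) = 15, C(6,3) = 20 ✓. So r = 3.
Final answer: 3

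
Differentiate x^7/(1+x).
(7x^6(1+x) - x^7)/(1+x)²

Solution: Quotient rule: [7x^{6}(1+x) - x^7]/(1+x)².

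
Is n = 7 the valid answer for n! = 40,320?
No

Working:
7! = 7·6! = 7·720 = 5,040, which does not equal 40,320.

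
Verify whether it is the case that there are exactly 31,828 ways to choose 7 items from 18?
False

C(18,7) = 31,824 ≠ 31828.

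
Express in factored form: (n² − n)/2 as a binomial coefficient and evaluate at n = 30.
C(n,2); C(30,2) = 435
(n² − n)/2 = n(n−1)/2 = C(n,2). At n = 30: C(30,2) = 435.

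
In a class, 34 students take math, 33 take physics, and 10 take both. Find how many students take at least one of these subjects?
|A∪B| = |A|+|B|-|A∩B| = 34+33-10 = 57.
Final answer: 57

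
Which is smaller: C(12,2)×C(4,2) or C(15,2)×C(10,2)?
C(12,2)×C(4,2)

Explanation: C(12,2)×C(4,2)=396, C(15,2)×C(10,2)=4,725.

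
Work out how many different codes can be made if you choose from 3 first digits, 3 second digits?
9
By the multiplication principle: 3 × 3 = 9.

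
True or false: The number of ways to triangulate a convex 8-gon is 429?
Triangulations of a convex 8-gon are counted by the Catalan number C_6: C_6 = C(12,6)/(6+1) = 924/7 = 132.

Answer: False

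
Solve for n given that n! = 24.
4

Working:
n! is strictly increasing. 2! = 2, 3! = 6, 4! = 24 ✓. So n = 4.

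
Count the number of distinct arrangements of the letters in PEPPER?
Word has 6 letters (P=3, E=2, R=1). Arrangements: 6!/Π(k!) = 60.
Final answer: 60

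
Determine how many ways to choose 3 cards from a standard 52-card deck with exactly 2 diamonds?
3,042

Explanation: 13 diamonds and 39 non-diamonds: C(13,2) × C(39,1) = 78 × 39 = 3,042.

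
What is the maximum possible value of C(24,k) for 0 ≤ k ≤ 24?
2,704,156

Explanation: Maximum at k = 12: C(24,12) = 2,704,156.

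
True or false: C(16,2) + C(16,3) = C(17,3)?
True

Pascal's identity C(n,k) + C(n,k+1) = C(n+1,k+1): 120 + 560 = 680 = C(17,3).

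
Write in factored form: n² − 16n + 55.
Seek roots whose sum is 16 and product is 55: (5, 11). So n² − 16n + 55 = (n − 5)(n − 11).
Final answer: (n − 5)(n − 11)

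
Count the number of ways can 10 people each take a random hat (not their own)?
1,334,961
Using D(n) = (n-1)[D(n-1) + D(n-2)]:
D(10) = (10-1) × [D(9) + D(8)]
      = 9 × [133496 + 14833]
      = 9 × 148329
      = 1,334,961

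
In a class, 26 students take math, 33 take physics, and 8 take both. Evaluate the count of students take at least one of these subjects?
51

Working:
|A∪B| = |A|+|B|-|A∩B| = 26+33-8 = 51.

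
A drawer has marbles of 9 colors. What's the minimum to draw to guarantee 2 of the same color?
10

Worst case: 1 of each = 9. One more: 10.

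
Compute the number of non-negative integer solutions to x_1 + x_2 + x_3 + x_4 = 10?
286

Working:
C(10+4-1, 4-1) = 286.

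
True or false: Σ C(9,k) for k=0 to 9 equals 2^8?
Binomial theorem: Σ C(9,k) = (1+1)^9 = 2^9 = 512; RHS 2^8 = 256.
Final answer: False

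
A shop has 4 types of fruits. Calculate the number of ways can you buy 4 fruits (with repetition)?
Stars and bars: C(4+4-1, 4) = C(7, 4) = 35.
Final answer: 35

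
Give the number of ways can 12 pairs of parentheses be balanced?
208,012
Using the Catalan number formula: C_n = C(2n, n) / (n+1)
C_12 = C(24, 12) / (12+1)
     = 2704156 / 13
     = 208,012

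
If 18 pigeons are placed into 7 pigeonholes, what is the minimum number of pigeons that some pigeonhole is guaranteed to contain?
3

Solution: Pigeonhole: ⌈18/7⌉ = 3.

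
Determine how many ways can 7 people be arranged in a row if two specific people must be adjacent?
1,440

Working:
Treat pair as unit: (7-1)! arrangements × 2 internal orders = 1,440.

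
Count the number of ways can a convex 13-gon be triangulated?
58,786

Using the Catalan number formula: C_n = C(2n, n) / (n+1)
C_11 = C(22, 11) / (11+1)
     = 705432 / 12
     = 58,786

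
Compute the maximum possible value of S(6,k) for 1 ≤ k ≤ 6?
90
Row S(6,k) for k = 1..6 (via S(n,k) = k·S(n−1,k) + S(n−1,k−1)): 1, 31, 90, 65, 15, 1. The row is unimodal; maximum at k = 3: 90.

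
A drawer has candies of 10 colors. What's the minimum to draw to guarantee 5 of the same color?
41

Worst case: 4 of each = 40. One more: 41.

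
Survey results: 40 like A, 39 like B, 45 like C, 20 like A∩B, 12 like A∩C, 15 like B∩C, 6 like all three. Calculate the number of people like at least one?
83

Explanation: |A∪B∪C| = 40+39+45-20-12-15+6 = 83.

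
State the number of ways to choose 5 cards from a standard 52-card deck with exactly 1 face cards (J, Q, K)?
1,096,680
12 face cards and 40 non-face cards: C(12,1) × C(40,4) = 12 × 91,390 = 1,096,680.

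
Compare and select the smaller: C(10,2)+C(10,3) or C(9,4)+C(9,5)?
C(10,2)+C(10,3)

Solution: First=165, Second=252.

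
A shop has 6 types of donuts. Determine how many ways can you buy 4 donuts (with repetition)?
126

Stars and bars: C(4+6-1, 4) = C(9, 4) = 126.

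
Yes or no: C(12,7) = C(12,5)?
Symmetry C(n,k) = C(n,n-k): C(12,7) = 792 and C(12,5) = 792. Both sides agree, so the statement holds.

Answer: Yes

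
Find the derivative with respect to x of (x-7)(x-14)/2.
(2x - 21)/2
d/dx[(x-7)(x-14)] = (x-14) + (x-7) = 2x - 21. Dividing by 2 gives (2x - 21)/2.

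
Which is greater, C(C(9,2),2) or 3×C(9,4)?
C(C(9,2),2)

C(C(9,2),2)=630, 3×C(9,4)=378.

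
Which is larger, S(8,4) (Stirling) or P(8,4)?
S(8,4)

Reasoning: S(8,4) = 4·S(7,4) + S(7,3) = 4·350 + 301 = 1,701; P(8,4) = 1,680.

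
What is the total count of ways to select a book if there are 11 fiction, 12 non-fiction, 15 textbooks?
38

Working:
By the addition principle: 11 + 12 + 15 = 38.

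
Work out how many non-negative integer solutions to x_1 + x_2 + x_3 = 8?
45

Solution: C(8+3-1, 3-1) = 45.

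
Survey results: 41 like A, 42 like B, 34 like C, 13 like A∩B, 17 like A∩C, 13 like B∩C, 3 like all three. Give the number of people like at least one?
77

|A∪B∪C| = 41+42+34-13-17-13+3 = 77.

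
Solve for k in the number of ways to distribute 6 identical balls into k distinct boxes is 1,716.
8

Working:
Stars and bars: the count is C(6+k−1, k−1), increasing in k. k=6: C(11,5) = 462, k=7: C(12,6) = 924, k=8: C(13,7) = 1,716 ✓. So k = 8.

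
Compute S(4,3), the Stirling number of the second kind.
Using the Stirling recurrence: S(n,k) = k·S(n-1,k) + S(n-1,k-1)
S(4,3) = 3·S(3,3) + S(3,2)
         = 3·1 + 3
         = 3 + 3
         = 6
Final answer: 6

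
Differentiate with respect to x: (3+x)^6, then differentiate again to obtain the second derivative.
30(3+x)^4

Reasoning: First derivative: 6(3+x)^{5}. Second derivative: 6·5·(3+x)^{4} = 30(3+x)^{4}.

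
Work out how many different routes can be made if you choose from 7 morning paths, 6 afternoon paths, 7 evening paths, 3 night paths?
882

Solution: By the multiplication principle: 7 × 6 × 7 × 3 = 882.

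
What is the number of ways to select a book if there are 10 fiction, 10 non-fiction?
20

Explanation: By the addition principle: 10 + 10 = 20.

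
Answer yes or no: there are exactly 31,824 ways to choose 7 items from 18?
Yes

Reasoning: C(18,7) = 31,824.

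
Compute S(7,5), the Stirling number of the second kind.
140

Reasoning: Using the Stirling recurrence: S(n,k) = k·S(n-1,k) + S(n-1,k-1)
S(7,5) = 5·S(6,5) + S(6,4)
         = 5·15 + 65
         = 75 + 65
         = 140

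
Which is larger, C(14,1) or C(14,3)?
C(14,1)=14, C(14,3)=364.
Final answer: C(14,3)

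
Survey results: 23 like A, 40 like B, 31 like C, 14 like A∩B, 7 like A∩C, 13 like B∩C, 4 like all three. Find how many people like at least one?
64
|A∪B∪C| = 23+40+31-14-7-13+4 = 64.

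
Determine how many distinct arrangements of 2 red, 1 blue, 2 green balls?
Multinomial: 5!/(2! × 1! × 2!) = 30.

Answer: 30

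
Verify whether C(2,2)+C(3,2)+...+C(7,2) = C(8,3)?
True

Working:
Hockey stick identity gives Σ = C(8,3) = 56; RHS C(8,3) = 56.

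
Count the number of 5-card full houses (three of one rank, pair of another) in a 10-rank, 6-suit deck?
27,000
Triple rank: 10. Triple suits: C(6,3)=20. Pair rank: 9. Pair suits: C(6,2)=15. Total: 27,000.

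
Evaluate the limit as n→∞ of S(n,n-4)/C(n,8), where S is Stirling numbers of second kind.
105

Explanation: The leading term of S(n,n-4) as a polynomial in n is (7)!!·C(n,8), so the ratio → (7)!! = 105.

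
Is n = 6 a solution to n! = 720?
6! = 6·5! = 6·120 = 720, which equals 720.
Final answer: Yes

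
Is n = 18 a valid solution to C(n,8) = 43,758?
Yes
C(18,8) = 18·17·16·15·14·13·12·11/8! = 1,764,322,560/40,320 = 43,758, which equals 43,758.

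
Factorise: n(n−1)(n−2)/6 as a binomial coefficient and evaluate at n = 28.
C(n,3); C(28,3) = 3,276

n(n−1)(n−2)/6 = n!/(3!(n−3)!) = C(n,3). At n = 28: C(28,3) = 3,276.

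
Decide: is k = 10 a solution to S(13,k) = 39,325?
Yes

S(13,10) = 10·S(12,10) + S(12,9) = 10·1,705 + 22,275 = 39,325, which equals 39,325.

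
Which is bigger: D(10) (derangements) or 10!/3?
D(10)

Solution: D(10) = (10-1)·[D(9) + D(8)] = 9·[133,496 + 14,833] = 1,334,961; 10!/3 = 3,628,800/3 = 1,209,600.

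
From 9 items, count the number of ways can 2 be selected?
36

Explanation: C(9,2) = 9! / (2! × (9-2)!)
         = 9! / (2! × 7!)
         = 36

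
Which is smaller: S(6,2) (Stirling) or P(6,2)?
S(6,2) = 2·S(5,2) + S(5,1) = 2·15 + 1 = 31; P(6,2) = 30.

Answer: P(6,2)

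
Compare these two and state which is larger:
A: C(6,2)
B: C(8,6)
B

A=C(6,2)=15, B=C(8,6)=28.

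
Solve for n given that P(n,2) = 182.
14

P(n,2) = n(n−1) is increasing in n; n(n−1) ≈ (n−0.5)^2 = 182 gives n ≈ 14.0. Check: P(12,2) = 132, P(13,2) = 156, P(14,2) = 182 ✓. So n = 14.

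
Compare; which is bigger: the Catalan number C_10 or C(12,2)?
C_10 = C(20,10)/(10+1) = 184,756/11 = 16,796; C(12,2) = 66.

Answer: C_10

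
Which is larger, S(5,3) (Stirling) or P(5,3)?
P(5,3)

Reasoning: S(5,3) = 3·S(4,3) + S(4,2) = 3·6 + 7 = 25; P(5,3) = 60.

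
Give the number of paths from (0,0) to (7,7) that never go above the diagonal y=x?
429

Reasoning: Counted by the Catalan number C_7: C_7 = C(14,7)/(7+1) = 3,432/8 = 429.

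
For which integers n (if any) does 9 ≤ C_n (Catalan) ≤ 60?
4, 5
C_3=5; C_4=14; C_5=42; C_6=132. So valid n = 4, 5.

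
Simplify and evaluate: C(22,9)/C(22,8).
C(n,k+1)/C(n,k) = (n−k)/(k+1). Here (22−8)/(8+1) = 14/9 = 14/9.
Final answer: 14/9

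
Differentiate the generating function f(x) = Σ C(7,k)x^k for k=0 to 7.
Σ k·C(7,k)x^(k-1) for k=1 to 7

Explanation: Term-by-term differentiation gives Σ k·C(7,k)x^{k-1} for k=1 to 7.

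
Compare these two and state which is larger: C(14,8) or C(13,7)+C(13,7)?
C(13,7)+C(13,7)

Solution: C(14,8)=3,003; C(13,7)+C(13,7)=1,716+1,716=3,432.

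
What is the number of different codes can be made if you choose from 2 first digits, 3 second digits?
6

Explanation: By the multiplication principle: 2 × 3 = 6.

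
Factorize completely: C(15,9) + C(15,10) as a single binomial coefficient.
By Pascal's identity: C(15,9) + C(15,10) = C(16,10) = 8,008.

Answer: C(16,10)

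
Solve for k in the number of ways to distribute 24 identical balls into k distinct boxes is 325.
3

Working:
Stars and bars: the count is C(24+k−1, k−1), increasing in k. k=2: C(25,1) = 25, k=3: C(26,2) = 325 ✓. So k = 3.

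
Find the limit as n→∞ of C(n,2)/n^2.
1/2

Working:
C(n,2) ≈ n^2/2! for large n. Limit = 1/2! = 1/2.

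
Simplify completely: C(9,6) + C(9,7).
120

Working:
By Pascal's identity: C(10,7) = 120.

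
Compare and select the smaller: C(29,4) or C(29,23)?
C(29,4)

Explanation: C(29,4)=23,751, C(29,23)=475,020.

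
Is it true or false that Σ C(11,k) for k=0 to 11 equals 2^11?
Binomial theorem: Σ C(11,k) = (1+1)^11 = 2^11 = 2,048; RHS 2^11 = 2,048.

Answer: True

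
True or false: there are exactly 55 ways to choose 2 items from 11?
True

Solution: C(11,2) = 55.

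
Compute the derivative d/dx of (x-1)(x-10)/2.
(2x - 11)/2

Working:
d/dx[(x-1)(x-10)] = (x-10) + (x-1) = 2x - 11. Dividing by 2 gives (2x - 11)/2.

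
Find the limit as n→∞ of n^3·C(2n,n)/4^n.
∞

Working:
C(2n,n) ~ 4^n/√(πn), so n^3·C(2n,n)/4^n ~ n^(3 − 1/2)/√π → ∞.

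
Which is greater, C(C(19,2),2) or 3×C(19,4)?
C(C(19,2),2)

Explanation: C(C(19,2),2)=14,535, 3×C(19,4)=11,628.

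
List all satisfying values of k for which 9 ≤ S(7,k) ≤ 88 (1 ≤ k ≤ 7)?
2, 6

Working:
S(7,1)=1; S(7,2)=63; S(7,3)=301; S(7,4)=350; S(7,5)=140; S(7,6)=21; S(7,7)=1. So valid k = 2, 6.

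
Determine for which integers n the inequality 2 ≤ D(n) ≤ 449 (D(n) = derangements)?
3, 4, 5, 6

Working:
Using D(n) = (n−1)[D(n−1) + D(n−2)] with D(1)=0, D(2)=1: D(2)=1; D(3)=2; D(4)=9; D(5)=44; D(6)=265; D(7)=1,854. So valid n = 3, 4, 5, 6.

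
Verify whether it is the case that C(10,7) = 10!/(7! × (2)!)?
False

Explanation: The correct denominator is 7!×3!, giving C(10,7) = 120; the stated RHS is 10!/(7!×2!) = 360 ≠ 120, so the statement does not hold.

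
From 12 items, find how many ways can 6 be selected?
924

Working:
C(12,6) = 12! / (6! × (12-6)!)
         = 12! / (6! × 6!)
         = 924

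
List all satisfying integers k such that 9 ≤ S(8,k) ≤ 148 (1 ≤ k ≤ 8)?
2, 7
S(8,1)=1; S(8,2)=127; S(8,3)=966; S(8,4)=1,701; S(8,5)=1,050; S(8,6)=266; S(8,7)=28; S(8,8)=1. So valid k = 2, 7.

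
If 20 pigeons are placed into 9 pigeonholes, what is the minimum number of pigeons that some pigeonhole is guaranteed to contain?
Pigeonhole: ⌈20/9⌉ = 3.
Final answer: 3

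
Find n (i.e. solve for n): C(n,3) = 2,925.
27

C(n,3) = n(n−1)(n−2)/3! is increasing in n, and n(n−1)(n−2) = 3!·2,925 = 17,550 ≈ (n−1)^3 gives n ≈ 27.0. Check: C(25,3) = 2,300, C(26,3) = 2,600, C(27,3) = 2,925 ✓. So n = 27.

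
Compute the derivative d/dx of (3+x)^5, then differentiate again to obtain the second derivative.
20(3+x)^3

First derivative: 5(3+x)^{4}. Second derivative: 5·4·(3+x)^{3} = 20(3+x)^{3}.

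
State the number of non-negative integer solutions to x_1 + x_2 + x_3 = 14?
C(14+3-1, 3-1) = 120.
Final answer: 120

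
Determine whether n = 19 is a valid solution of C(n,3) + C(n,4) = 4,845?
C(19,3) + C(19,4) = 969 + 3,876 = 4,845, which equals 4,845.
Final answer: Yes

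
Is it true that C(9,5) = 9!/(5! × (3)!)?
The correct denominator is 5!×4!, giving C(9,5) = 126; the stated RHS is 9!/(5!×3!) = 504 ≠ 126, so the statement does not hold.

Answer: False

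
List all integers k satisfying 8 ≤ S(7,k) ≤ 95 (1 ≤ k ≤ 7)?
2, 6
S(7,1)=1; S(7,2)=63; S(7,3)=301; S(7,4)=350; S(7,5)=140; S(7,6)=21; S(7,7)=1. So valid k = 2, 6.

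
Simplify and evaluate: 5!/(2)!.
60

Reasoning: This equals 5×4×3 = 60.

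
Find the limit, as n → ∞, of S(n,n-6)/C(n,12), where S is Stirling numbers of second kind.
10395

The leading term of S(n,n-6) as a polynomial in n is (11)!!·C(n,12), so the ratio → (11)!! = 10395.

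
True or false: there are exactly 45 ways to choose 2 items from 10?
True

Solution: C(10,2) = 45.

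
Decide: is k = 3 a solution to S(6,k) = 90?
S(6,3) = 3·S(5,3) + S(5,2) = 3·25 + 15 = 90, which equals 90.

Answer: Yes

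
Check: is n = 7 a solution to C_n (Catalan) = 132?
No

C_7 = C(14,7)/(7+1) = 3,432/8 = 429, which does not equal 132.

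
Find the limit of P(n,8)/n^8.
1

Explanation: P(n,8) = n(n-1)···(n-7) ≈ n^8 for large n. Limit = 1.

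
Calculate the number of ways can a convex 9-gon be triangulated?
429
Using the Catalan number formula: C_n = C(2n, n) / (n+1)
C_7 = C(14, 7) / (7+1)
     = 3432 / 8
     = 429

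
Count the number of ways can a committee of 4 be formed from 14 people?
1,001

Solution: C(14,4) = 14! / (4! × (14-4)!)
         = 14! / (4! × 10!)
         = 1,001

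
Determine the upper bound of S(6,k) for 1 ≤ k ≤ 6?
Row S(6,k) for k = 1..6 (via S(n,k) = k·S(n−1,k) + S(n−1,k−1)): 1, 31, 90, 65, 15, 1. The row is unimodal; maximum at k = 3: 90.
Final answer: 90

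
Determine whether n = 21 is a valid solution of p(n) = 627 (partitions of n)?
No

Working:
Pentagonal recurrence p(n) = p(n−1) + p(n−2) − p(n−5) − p(n−7) + …: p(21) = p(20) + p(19) − p(16) − p(14) + p(9) + p(6) = 627 + 490 − 231 − 135 + 30 + 11 = 792, which does not equal 627.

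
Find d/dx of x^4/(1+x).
Quotient rule: [4x^{3}(1+x) - x^4]/(1+x)².

Answer: (4x^3(1+x) - x^4)/(1+x)²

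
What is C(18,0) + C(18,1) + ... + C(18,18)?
262,144

Working:
Sum of binomial coefficients = 2^18 = 262,144.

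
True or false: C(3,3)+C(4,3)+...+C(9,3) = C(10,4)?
Hockey stick identity gives Σ = C(10,4) = 210; RHS C(10,4) = 210.

Answer: True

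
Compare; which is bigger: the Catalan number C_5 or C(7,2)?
C_5 = C(10,5)/(5+1) = 252/6 = 42; C(7,2) = 21.
Final answer: C_5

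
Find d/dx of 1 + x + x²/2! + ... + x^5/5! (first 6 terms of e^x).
Differentiating term by term gives the first 5 terms of e^x.
Final answer: 1 + x + x²/2! + ... + x^4/4!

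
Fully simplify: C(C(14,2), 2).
4,095

Working:
C(14,2) = 91, then C(91, 2) = 4,095.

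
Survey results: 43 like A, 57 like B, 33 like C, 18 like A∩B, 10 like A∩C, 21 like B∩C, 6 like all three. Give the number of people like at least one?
90

Explanation: |A∪B∪C| = 43+57+33-18-10-21+6 = 90.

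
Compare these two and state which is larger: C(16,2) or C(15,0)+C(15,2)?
C(16,2)
C(16,2)=120; C(15,0)+C(15,2)=1+105=106.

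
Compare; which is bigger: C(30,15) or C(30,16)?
C(30,15)=155,117,520, C(30,16)=145,422,675.
Final answer: C(30,15)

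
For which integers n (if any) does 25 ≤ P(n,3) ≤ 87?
5

Explanation: P(4,3)=24; P(5,3)=60; P(6,3)=120. So valid n = 5.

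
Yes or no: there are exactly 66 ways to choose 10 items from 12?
C(12,10) = 66.
Final answer: Yes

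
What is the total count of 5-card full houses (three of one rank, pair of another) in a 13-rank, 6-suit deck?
Triple rank: 13. Triple suits: C(6,3)=20. Pair rank: 12. Pair suits: C(6,2)=15. Total: 46,800.

Answer: 46,800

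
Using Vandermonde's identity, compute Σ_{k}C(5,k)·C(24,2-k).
406

Explanation: = C(5+24,2) = C(29,2) = 406.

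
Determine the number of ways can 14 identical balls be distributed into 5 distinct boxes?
3,060

Reasoning: C(14+5-1, 5-1) = C(18, 4) = 3,060.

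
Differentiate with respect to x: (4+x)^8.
8(4+x)^7

Reasoning: Using the power rule: d/dx (4+x)^8 = 8(4+x)^{7}.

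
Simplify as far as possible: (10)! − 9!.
(10)! − 9! = (10)·9! − 9! = (10−1)·9! = 9·9! = 3,265,920.

Answer: 3,265,920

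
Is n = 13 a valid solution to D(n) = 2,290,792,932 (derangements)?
Yes

Working:
D(13) = (13-1)·[D(12) + D(11)] = 12·[176,214,841 + 14,684,570] = 2,290,792,932, which equals 2,290,792,932.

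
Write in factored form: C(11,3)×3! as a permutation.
P(11,3)

Solution: C(11,3)×3! = [11!/(3!(8)!)]×3! = 11!/(8)! = P(11,3) = 990.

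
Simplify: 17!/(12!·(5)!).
6,188

Solution: This is C(17,12) = 6,188.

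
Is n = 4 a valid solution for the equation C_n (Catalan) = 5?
No
C_4 = C(8,4)/(4+1) = 70/5 = 14, which does not equal 5.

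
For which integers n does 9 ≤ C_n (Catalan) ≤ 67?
4, 5

Reasoning: C_3=5; C_4=14; C_5=42; C_6=132. So valid n = 4, 5.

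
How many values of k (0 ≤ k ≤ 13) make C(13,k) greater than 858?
4

Solution: Row 13 is unimodal and symmetric about k=13/2. C(13,4)=715 ≤ 858; C(13,5)=1,287 > 858; by symmetry C(13,k) > 858 for k = 5..8. That's 8 - 5 + 1 = 4 values.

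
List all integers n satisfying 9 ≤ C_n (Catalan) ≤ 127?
C_3=5; C_4=14; C_5=42; C_6=132. So valid n = 4, 5.
Final answer: 4, 5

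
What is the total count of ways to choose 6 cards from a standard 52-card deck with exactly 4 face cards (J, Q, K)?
386,100

Explanation: 12 face cards and 40 non-face cards: C(12,4) × C(40,2) = 495 × 780 = 386,100.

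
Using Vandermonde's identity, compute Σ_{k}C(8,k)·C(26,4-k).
46,376

Reasoning: = C(8+26,4) = C(34,4) = 46,376.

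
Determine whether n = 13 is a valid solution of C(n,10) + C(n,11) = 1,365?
C(13,10) + C(13,11) = 286 + 78 = 364, which does not equal 1,365.
Final answer: No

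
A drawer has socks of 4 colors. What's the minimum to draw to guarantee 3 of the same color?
9

Working:
Worst case: 2 of each = 8. One more: 9.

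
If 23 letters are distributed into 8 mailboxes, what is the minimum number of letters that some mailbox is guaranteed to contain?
3

Solution: Pigeonhole: ⌈23/8⌉ = 3.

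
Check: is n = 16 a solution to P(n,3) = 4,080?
No

Working:
P(16,3) = 16·15·14 = 3,360, which does not equal 4,080.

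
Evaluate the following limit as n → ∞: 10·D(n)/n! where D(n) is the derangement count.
10/e

Reasoning: D(n)/n! → 1/e, so 10·D(n)/n! → 10/e.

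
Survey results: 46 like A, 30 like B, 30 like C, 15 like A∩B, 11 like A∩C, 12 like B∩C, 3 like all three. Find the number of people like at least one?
|A∪B∪C| = 46+30+30-15-11-12+3 = 71.

Answer: 71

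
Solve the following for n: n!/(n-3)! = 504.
9

Solution: n!/(n-3)! = n×(n-1)×(n-2), a product of 3 consecutive integers ≈ (n−1)^3. 504^(1/3) + 1 ≈ 9.0; check n = 9: 9×8×7 = 504 ✓. So n = 9.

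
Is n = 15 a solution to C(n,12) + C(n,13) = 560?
C(15,12) + C(15,13) = 455 + 105 = 560, which equals 560.

Answer: Yes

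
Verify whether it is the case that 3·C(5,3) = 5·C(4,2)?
True

Working:
Absorption identity k·C(n,k) = n·C(n-1,k-1). LHS = 3·10 = 30; RHS = 5·6 = 30.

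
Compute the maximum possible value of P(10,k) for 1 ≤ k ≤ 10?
3,628,800

Working:
P(10,k) increases in k, so maximum at k = 10: 10! = 3,628,800.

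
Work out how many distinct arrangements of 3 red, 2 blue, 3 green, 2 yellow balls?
25,200

Explanation: Multinomial: 10!/(3! × 2! × 3! × 2!) = 25,200.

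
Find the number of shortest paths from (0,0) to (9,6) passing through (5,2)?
To (5,2): C(7,5)=21. From there: C(8,4)=70. Total: 1,470.

Answer: 1,470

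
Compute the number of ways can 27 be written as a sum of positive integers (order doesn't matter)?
3,010
Pentagonal recurrence p(n) = p(n−1) + p(n−2) − p(n−5) − p(n−7) + …: p(27) = p(26) + p(25) − p(22) − p(20) + p(15) + p(12) − p(5) − p(1) = 2,436 + 1,958 − 1,002 − 627 + 176 + 77 − 7 − 1 = 3,010.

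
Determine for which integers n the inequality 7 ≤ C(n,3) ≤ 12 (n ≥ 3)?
5

Reasoning: C(4,3)=4; C(5,3)=10; C(6,3)=20. So valid n = 5.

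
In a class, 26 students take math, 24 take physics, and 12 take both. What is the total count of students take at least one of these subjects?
38
|A∪B| = |A|+|B|-|A∩B| = 26+24-12 = 38.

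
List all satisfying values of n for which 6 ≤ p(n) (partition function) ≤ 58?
5, 6, 7, 8, 9, 10, 11

Solution: Tabulating p(n) via p(n) = p(n−1) + p(n−2) − p(n−5) − p(n−7) + …: p(4)=5; p(5)=7; p(6)=11; p(7)=15; p(8)=22; p(9)=30; p(10)=42; p(11)=56; p(12)=77. So valid n = 5, 6, 7, 8, 9, 10, 11.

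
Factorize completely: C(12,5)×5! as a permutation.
P(12,5)

Reasoning: C(12,5)×5! = [12!/(5!(7)!)]×5! = 12!/(7)! = P(12,5) = 95,040.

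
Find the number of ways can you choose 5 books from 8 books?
56

Explanation: C(8,5) = 8! / (5! × (8-5)!)
         = 8! / (5! × 3!)
         = 56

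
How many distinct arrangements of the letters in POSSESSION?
75,600

Word has 10 letters (P=1, O=2, S=4, E=1, I=1, N=1). Arrangements: 10!/Π(k!) = 75,600.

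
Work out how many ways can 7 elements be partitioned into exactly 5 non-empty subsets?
140
This equals S(7,5), the Stirling number of the 2nd kind.
Using the Stirling recurrence: S(n,k) = k·S(n-1,k) + S(n-1,k-1)
S(7,5) = 5·S(6,5) + S(6,4)
         = 5·15 + 65
         = 75 + 65
         = 140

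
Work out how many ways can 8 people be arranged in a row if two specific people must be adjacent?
10,080

Working:
Treat pair as unit: (8-1)! arrangements × 2 internal orders = 10,080.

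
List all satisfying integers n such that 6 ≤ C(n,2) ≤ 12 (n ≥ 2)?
4, 5

Explanation: C(3,2)=3; C(4,2)=6; C(5,2)=10; C(6,2)=15. So valid n = 4, 5.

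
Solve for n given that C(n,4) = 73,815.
C(n,4) = n(n−1)(n−2)(n−3)/4! is increasing in n, and n(n−1)(n−2)(n−3) = 4!·73,815 = 1,771,560 ≈ (n−1.5)^4 gives n ≈ 38.0. Check: C(36,4) = 58,905, C(37,4) = 66,045, C(38,4) = 73,815 ✓. So n = 38.
Final answer: 38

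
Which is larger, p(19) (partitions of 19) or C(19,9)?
C(19,9)
Pentagonal recurrence p(n) = p(n−1) + p(n−2) − p(n−5) − p(n−7) + …: p(19) = p(18) + p(17) − p(14) − p(12) + p(7) + p(4) = 385 + 297 − 135 − 77 + 15 + 5 = 490; C(19,9) = 92,378.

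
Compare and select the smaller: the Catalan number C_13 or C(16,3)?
C(16,3)

Explanation: C_13 = C(26,13)/(13+1) = 10,400,600/14 = 742,900; C(16,3) = 560.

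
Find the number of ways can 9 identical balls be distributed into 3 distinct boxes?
55

C(9+3-1, 3-1) = C(11, 2) = 55.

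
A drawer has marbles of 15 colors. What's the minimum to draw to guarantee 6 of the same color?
76

Explanation: Worst case: 5 of each = 75. One more: 76.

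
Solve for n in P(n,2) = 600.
P(n,2) = n(n−1) is increasing in n; n(n−1) ≈ (n−0.5)^2 = 600 gives n ≈ 25.0. Check: P(23,2) = 506, P(24,2) = 552, P(25,2) = 600 ✓. So n = 25.
Final answer: 25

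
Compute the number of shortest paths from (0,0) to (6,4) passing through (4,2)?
90

Working:
To (4,2): C(6,4)=15. From there: C(4,2)=6. Total: 90.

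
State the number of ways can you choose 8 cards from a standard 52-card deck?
C(52,8) = 752,538,150.

Answer: 752,538,150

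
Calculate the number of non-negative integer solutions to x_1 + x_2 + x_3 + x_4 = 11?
C(11+4-1, 4-1) = 364.

Answer: 364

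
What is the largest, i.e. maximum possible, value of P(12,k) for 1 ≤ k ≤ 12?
479,001,600

Working:
P(12,k) increases in k, so maximum at k = 12: 12! = 479,001,600.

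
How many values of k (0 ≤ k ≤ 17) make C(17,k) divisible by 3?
0

Explanation: Checking C(17,k) mod 3 for k = 0..17: none are divisible by 3. Count = 0.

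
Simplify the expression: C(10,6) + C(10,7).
By Pascal's identity: C(11,7) = 330.

Answer: 330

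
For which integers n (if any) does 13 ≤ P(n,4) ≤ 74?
4

Explanation: P(3,4)=0; P(4,4)=24; P(5,4)=120. So valid n = 4.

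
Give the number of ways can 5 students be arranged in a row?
120

Arrangements of 5 distinct objects: 5! = 120.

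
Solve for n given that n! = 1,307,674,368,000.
15

Solution: n! is strictly increasing. 13! = 6,227,020,800, 14! = 87,178,291,200, 15! = 1,307,674,368,000 ✓. So n = 15.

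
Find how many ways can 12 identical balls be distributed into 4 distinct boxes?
C(12+4-1, 4-1) = C(15, 3) = 455.
Final answer: 455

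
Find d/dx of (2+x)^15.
15(2+x)^14
Using the power rule: d/dx (2+x)^15 = 15(2+x)^{14}.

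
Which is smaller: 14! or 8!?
14!=87,178,291,200, 8!=40,320. 14! > 8!.
Final answer: 8!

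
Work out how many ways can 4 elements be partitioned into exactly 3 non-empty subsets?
6

Solution: This equals S(4,3), the Stirling number of the 2nd kind.
Using the Stirling recurrence: S(n,k) = k·S(n-1,k) + S(n-1,k-1)
S(4,3) = 3·S(3,3) + S(3,2)
         = 3·1 + 3
         = 3 + 3
         = 6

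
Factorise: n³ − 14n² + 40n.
n(n − 4)(n − 10)

Reasoning: n³ − 14n² + 40n = n(n² − 14n + 40) = n(n − 4)(n − 10).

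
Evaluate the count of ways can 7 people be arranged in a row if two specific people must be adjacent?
1,440

Treat pair as unit: (7-1)! arrangements × 2 internal orders = 1,440.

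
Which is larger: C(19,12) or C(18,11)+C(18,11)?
C(18,11)+C(18,11)

Solution: C(19,12)=50,388; C(18,11)+C(18,11)=31,824+31,824=63,648.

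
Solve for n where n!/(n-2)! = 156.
13

Explanation: n!/(n-2)! = n×(n-1), a product of 2 consecutive integers ≈ (n−0.5)^2. 156^(1/2) + 0.5 ≈ 13.0; check n = 13: 13×12 = 156 ✓. So n = 13.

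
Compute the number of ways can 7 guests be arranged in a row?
Arrangements of 7 distinct objects: 7! = 5,040.
Final answer: 5,040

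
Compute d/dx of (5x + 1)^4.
Chain rule: 4(5x+1)^{3} × 5 = 20(5x+1)^{3}.

Answer: 20(5x + 1)^3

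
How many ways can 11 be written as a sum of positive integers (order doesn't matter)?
Pentagonal recurrence p(n) = p(n−1) + p(n−2) − p(n−5) − p(n−7) + …: p(11) = p(10) + p(9) − p(6) − p(4) = 42 + 30 − 11 − 5 = 56.

Answer: 56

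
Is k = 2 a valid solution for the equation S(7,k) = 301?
No

Explanation: S(7,2) = 2·S(6,2) + S(6,1) = 2·31 + 1 = 63, which does not equal 301.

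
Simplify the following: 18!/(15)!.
4,896

Solution: This equals 18×17×16 = 4,896.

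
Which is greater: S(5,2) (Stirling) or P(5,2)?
P(5,2)

Solution: S(5,2) = 2·S(4,2) + S(4,1) = 2·7 + 1 = 15; P(5,2) = 20.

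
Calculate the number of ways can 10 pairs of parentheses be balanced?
16,796

Explanation: Using the Catalan number formula: C_n = C(2n, n) / (n+1)
C_10 = C(20, 10) / (10+1)
     = 184756 / 11
     = 16,796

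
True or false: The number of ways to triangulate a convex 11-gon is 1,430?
False
Triangulations of a convex 11-gon are counted by the Catalan number C_9: C_9 = C(18,9)/(9+1) = 48,620/10 = 4,862.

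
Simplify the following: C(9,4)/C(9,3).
3/2

Working:
C(n,k+1)/C(n,k) = (n−k)/(k+1). Here (9−3)/(3+1) = 6/4 = 3/2.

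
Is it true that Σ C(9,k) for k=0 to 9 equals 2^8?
False

Solution: Binomial theorem: Σ C(9,k) = (1+1)^9 = 2^9 = 512; RHS 2^8 = 256.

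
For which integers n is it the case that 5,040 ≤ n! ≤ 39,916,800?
n! is strictly increasing; 7! = 5,040 and 11! = 39,916,800, so valid n = 7, 8, 9, 10, 11.
Final answer: 7, 8, 9, 10, 11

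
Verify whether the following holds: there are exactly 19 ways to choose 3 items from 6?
C(6,3) = 20 ≠ 19.
Final answer: False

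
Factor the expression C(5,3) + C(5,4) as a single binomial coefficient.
C(6,4)

Working:
By Pascal's identity: C(5,3) + C(5,4) = C(6,4) = 15.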